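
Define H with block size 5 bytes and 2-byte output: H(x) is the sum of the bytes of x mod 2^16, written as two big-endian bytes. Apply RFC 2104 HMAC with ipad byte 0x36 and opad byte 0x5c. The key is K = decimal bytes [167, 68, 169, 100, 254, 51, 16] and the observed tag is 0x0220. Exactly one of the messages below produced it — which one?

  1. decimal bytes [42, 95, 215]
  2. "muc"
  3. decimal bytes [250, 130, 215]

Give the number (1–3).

1

Key decimal bytes [167, 68, 169, 100, 254, 51, 16] = a7 44 a9 64 fe 33 10 is 7 bytes > B = 5, so hash it first: H(key) = 03 39, then zero-pad to 5 bytes: K' = 03 39 00 00 00.
K' ⊕ ipad = 35 0f 36 36 36; K' ⊕ opad = 5f 65 5c 5c 5c.
m1: inner = H(35 0f 36 36 36 2a 5f d7) = 02 46; tag = H(5f 65 5c 5c 5c 02 46) = 0220 ← matches
m2: inner = H(35 0f 36 36 36 6d 75 63) = 02 2b; tag = H(5f 65 5c 5c 5c 02 2b) = 0205
m3: inner = H(35 0f 36 36 36 fa 82 d7) = 03 39; tag = H(5f 65 5c 5c 5c 03 39) = 0214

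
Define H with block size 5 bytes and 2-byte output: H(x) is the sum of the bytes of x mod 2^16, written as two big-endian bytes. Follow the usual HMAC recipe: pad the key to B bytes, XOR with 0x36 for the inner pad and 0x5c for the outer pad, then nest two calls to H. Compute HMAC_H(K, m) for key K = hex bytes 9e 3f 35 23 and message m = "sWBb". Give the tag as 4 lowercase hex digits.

Key hex bytes 9e 3f 35 23 is 4 bytes ≤ B = 5; zero-pad to 5 bytes: K' = 9e 3f 35 23 00.
K' ⊕ ipad = a8 09 03 15 36.  K' ⊕ opad = c2 63 69 7f 5c.
Inner input = (K'⊕ipad) ∥ m = a8 09 03 15 36 ∥ 73 57 42 62.
Inner hash: sum = 168+9+3+21+54+115+87+66+98 = 621 → 02 6d.
Outer input = (K'⊕opad) ∥ inner = c2 63 69 7f 5c ∥ 02 6d.
Outer hash (tag): sum = 194+99+105+127+92+2+109 = 728 → 02 d8.

02d8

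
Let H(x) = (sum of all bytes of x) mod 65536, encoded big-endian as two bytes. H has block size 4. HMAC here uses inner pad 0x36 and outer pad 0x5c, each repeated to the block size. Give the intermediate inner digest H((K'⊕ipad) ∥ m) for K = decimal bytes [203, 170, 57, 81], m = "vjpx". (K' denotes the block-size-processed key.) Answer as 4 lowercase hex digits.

Key decimal bytes [203, 170, 57, 81] = cb aa 39 51 is exactly B = 4 bytes: K' = cb aa 39 51.
K' ⊕ ipad = fd 9c 0f 67.
Inner input = fd 9c 0f 67 ∥ 76 6a 70 78.
Inner hash: sum = 253+156+15+103+118+106+112+120 = 983 → 03 d7.

03d7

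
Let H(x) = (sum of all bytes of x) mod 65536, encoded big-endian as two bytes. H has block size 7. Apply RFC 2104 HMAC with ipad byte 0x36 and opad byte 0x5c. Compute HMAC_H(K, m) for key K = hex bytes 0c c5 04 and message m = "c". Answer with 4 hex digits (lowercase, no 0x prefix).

Key hex bytes 0c c5 04 is 3 bytes ≤ B = 7; zero-pad to 7 bytes: K' = 0c c5 04 00 00 00 00.
K' ⊕ ipad = 3a f3 32 36 36 36 36.  K' ⊕ opad = 50 99 58 5c 5c 5c 5c.
Inner input = (K'⊕ipad) ∥ m = 3a f3 32 36 36 36 36 ∥ 63.
Inner hash: sum = 58+243+50+54+54+54+54+99 = 666 → 02 9a.
Outer input = (K'⊕opad) ∥ inner = 50 99 58 5c 5c 5c 5c ∥ 02 9a.
Outer hash (tag): sum = 80+153+88+92+92+92+92+2+154 = 845 → 03 4d.

034d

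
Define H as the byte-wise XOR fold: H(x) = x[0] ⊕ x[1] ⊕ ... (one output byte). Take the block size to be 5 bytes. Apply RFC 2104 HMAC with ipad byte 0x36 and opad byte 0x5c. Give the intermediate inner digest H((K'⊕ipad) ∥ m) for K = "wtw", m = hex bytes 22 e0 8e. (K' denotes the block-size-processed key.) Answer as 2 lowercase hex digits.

Key "wtw" = 77 74 77 is 3 bytes ≤ B = 5; zero-pad to 5 bytes: K' = 77 74 77 00 00.
K' ⊕ ipad = 41 42 41 36 36.
Inner input = 41 42 41 36 36 ∥ 22 e0 8e.
Inner hash: XOR 41⊕42⊕41⊕36⊕36⊕22⊕e0⊕8e = 0e.

0e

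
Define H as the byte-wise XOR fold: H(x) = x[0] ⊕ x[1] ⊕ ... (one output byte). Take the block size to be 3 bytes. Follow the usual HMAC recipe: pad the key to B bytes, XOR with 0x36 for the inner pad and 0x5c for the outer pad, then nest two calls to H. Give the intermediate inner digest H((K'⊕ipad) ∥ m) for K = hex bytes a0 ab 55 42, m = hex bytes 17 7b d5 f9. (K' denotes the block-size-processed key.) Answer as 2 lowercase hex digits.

Key hex bytes a0 ab 55 42 is 4 bytes > B = 3, so hash it first: H(key) = 1c, then zero-pad to 3 bytes: K' = 1c 00 00.
K' ⊕ ipad = 2a 36 36.
Inner input = 2a 36 36 ∥ 17 7b d5 f9.
Inner hash: XOR 2a⊕36⊕36⊕17⊕7b⊕d5⊕f9 = 6a.

6a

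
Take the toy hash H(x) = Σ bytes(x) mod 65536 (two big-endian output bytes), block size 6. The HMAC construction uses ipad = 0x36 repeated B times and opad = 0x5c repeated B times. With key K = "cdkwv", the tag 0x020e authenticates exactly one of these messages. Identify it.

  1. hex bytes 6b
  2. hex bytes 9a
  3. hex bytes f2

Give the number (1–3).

3

Key "cdkwv" = 63 64 6b 77 76 is 5 bytes ≤ B = 6; zero-pad to 6 bytes: K' = 63 64 6b 77 76 00.
K' ⊕ ipad = 55 52 5d 41 40 36; K' ⊕ opad = 3f 38 37 2b 2a 5c.
m1: inner = H(55 52 5d 41 40 36 6b) = 02 26; tag = H(3f 38 37 2b 2a 5c 02 26) = 0187
m2: inner = H(55 52 5d 41 40 36 9a) = 02 55; tag = H(3f 38 37 2b 2a 5c 02 55) = 01b6
m3: inner = H(55 52 5d 41 40 36 f2) = 02 ad; tag = H(3f 38 37 2b 2a 5c 02 ad) = 020e ← matches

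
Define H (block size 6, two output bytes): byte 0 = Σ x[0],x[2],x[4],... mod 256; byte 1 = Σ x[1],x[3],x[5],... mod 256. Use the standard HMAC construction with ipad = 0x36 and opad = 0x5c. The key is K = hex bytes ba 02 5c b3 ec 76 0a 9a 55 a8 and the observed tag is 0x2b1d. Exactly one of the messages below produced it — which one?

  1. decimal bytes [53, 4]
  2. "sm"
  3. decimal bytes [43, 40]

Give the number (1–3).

2

Key hex bytes ba 02 5c b3 ec 76 0a 9a 55 a8 is 10 bytes > B = 6, so hash it first: H(key) = 61 6d, then zero-pad to 6 bytes: K' = 61 6d 00 00 00 00.
K' ⊕ ipad = 57 5b 36 36 36 36; K' ⊕ opad = 3d 31 5c 5c 5c 5c.
m1: inner = H(57 5b 36 36 36 36 35 04) = f8 cb; tag = H(3d 31 5c 5c 5c 5c f8 cb) = edb4
m2: inner = H(57 5b 36 36 36 36 73 6d) = 36 34; tag = H(3d 31 5c 5c 5c 5c 36 34) = 2b1d ← matches
m3: inner = H(57 5b 36 36 36 36 2b 28) = ee ef; tag = H(3d 31 5c 5c 5c 5c ee ef) = e3d8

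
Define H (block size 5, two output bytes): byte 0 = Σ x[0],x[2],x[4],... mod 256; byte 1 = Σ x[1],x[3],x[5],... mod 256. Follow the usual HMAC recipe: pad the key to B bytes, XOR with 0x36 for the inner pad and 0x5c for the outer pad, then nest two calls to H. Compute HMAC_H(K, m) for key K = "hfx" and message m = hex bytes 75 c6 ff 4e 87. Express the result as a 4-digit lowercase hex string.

Key "hfx" = 68 66 78 is 3 bytes ≤ B = 5; zero-pad to 5 bytes: K' = 68 66 78 00 00.
K' ⊕ ipad = 5e 50 4e 36 36.  K' ⊕ opad = 34 3a 24 5c 5c.
Inner input = (K'⊕ipad) ∥ m = 5e 50 4e 36 36 ∥ 75 c6 ff 4e 87.
Inner hash: even-index sum = 502 mod 256 = 246; odd-index sum = 641 mod 256 = 129 → f6 81.
Outer input = (K'⊕opad) ∥ inner = 34 3a 24 5c 5c ∥ f6 81.
Outer hash (tag): even-index sum = 309 mod 256 = 53; odd-index sum = 396 mod 256 = 140 → 35 8c.

358c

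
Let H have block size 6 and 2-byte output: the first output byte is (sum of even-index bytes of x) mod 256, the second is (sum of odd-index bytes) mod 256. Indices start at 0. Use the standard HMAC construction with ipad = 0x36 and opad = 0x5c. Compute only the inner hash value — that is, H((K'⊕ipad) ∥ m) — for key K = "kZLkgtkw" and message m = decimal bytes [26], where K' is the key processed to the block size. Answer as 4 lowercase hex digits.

Key "kZLkgtkw" = 6b 5a 4c 6b 67 74 6b 77 is 8 bytes > B = 6, so hash it first: H(key) = 89 b0, then zero-pad to 6 bytes: K' = 89 b0 00 00 00 00.
K' ⊕ ipad = bf 86 36 36 36 36.
Inner input = bf 86 36 36 36 36 ∥ 1a.
Inner hash: even-index sum = 325 mod 256 = 69; odd-index sum = 242 mod 256 = 242 → 45 f2.

45f2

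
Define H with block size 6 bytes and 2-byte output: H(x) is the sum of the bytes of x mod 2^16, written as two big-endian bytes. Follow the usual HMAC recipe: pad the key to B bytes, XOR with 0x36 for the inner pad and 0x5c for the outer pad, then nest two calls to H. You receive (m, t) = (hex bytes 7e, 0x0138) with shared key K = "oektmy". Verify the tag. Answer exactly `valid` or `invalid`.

invalid

Key "oektmy" = 6f 65 6b 74 6d 79 is exactly B = 6 bytes: K' = 6f 65 6b 74 6d 79.
K' ⊕ ipad = 59 53 5d 42 5b 4f; K' ⊕ opad = 33 39 37 28 31 25.
Inner hash: sum = 89+83+93+66+91+79+126 = 627 → 02 73.
Outer hash (recomputed tag): sum = 51+57+55+40+49+37+2+115 = 406 → 01 96.
Recomputed tag = 0196; claimed = 0138 → mismatch.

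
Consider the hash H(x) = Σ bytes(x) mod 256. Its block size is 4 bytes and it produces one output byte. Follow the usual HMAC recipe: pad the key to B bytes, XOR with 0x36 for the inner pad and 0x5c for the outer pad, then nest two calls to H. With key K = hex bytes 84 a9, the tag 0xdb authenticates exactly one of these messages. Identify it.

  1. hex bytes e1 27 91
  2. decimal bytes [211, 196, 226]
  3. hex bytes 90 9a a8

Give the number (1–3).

1

Key hex bytes 84 a9 is 2 bytes ≤ B = 4; zero-pad to 4 bytes: K' = 84 a9 00 00.
K' ⊕ ipad = b2 9f 36 36; K' ⊕ opad = d8 f5 5c 5c.
m1: inner = H(b2 9f 36 36 e1 27 91) = 56; tag = H(d8 f5 5c 5c 56) = db ← matches
m2: inner = H(b2 9f 36 36 d3 c4 e2) = 36; tag = H(d8 f5 5c 5c 36) = bb
m3: inner = H(b2 9f 36 36 90 9a a8) = 8f; tag = H(d8 f5 5c 5c 8f) = 14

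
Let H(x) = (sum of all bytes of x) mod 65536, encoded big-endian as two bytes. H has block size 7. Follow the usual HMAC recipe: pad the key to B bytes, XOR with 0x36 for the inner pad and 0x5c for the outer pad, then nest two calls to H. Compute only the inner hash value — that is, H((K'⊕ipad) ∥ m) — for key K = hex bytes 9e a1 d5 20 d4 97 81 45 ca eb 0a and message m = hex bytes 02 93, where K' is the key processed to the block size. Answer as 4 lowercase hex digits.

01e5

Key hex bytes 9e a1 d5 20 d4 97 81 45 ca eb 0a is 11 bytes > B = 7, so hash it first: H(key) = 06 24, then zero-pad to 7 bytes: K' = 06 24 00 00 00 00 00.
K' ⊕ ipad = 30 12 36 36 36 36 36.
Inner input = 30 12 36 36 36 36 36 ∥ 02 93.
Inner hash: sum = 48+18+54+54+54+54+54+2+147 = 485 → 01 e5.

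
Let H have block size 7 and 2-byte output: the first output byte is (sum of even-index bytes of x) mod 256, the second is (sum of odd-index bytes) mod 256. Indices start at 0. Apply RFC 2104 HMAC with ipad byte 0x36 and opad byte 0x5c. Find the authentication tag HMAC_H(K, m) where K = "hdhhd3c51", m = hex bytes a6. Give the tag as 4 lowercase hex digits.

bcc0

Key "hdhhd3c51" = 68 64 68 68 64 33 63 35 31 is 9 bytes > B = 7, so hash it first: H(key) = c8 34, then zero-pad to 7 bytes: K' = c8 34 00 00 00 00 00.
K' ⊕ ipad = fe 02 36 36 36 36 36.  K' ⊕ opad = 94 68 5c 5c 5c 5c 5c.
Inner input = (K'⊕ipad) ∥ m = fe 02 36 36 36 36 36 ∥ a6.
Inner hash: even-index sum = 416 mod 256 = 160; odd-index sum = 276 mod 256 = 20 → a0 14.
Outer input = (K'⊕opad) ∥ inner = 94 68 5c 5c 5c 5c 5c ∥ a0 14.
Outer hash (tag): even-index sum = 444 mod 256 = 188; odd-index sum = 448 mod 256 = 192 → bc c0.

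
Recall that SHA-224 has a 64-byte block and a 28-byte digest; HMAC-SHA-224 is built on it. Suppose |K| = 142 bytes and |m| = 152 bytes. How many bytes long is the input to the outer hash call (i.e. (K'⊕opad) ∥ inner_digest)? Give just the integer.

Key is 142 > 64 bytes, so it is hashed to 28 bytes then zero-padded to 64: |K'| = 64.
Outer input = (K'⊕opad) ∥ H(inner) → 64 + 28 = 92 bytes.

92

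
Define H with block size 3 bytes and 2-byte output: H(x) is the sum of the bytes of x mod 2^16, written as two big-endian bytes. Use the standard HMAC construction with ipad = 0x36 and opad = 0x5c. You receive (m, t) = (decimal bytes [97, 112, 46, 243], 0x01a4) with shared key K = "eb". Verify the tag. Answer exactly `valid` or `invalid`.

Key "eb" = 65 62 is 2 bytes ≤ B = 3; zero-pad to 3 bytes: K' = 65 62 00.
K' ⊕ ipad = 53 54 36; K' ⊕ opad = 39 3e 5c.
Inner hash: sum = 83+84+54+97+112+46+243 = 719 → 02 cf.
Outer hash (recomputed tag): sum = 57+62+92+2+207 = 420 → 01 a4.
Recomputed tag = 01a4; claimed = 01a4 → match.

valid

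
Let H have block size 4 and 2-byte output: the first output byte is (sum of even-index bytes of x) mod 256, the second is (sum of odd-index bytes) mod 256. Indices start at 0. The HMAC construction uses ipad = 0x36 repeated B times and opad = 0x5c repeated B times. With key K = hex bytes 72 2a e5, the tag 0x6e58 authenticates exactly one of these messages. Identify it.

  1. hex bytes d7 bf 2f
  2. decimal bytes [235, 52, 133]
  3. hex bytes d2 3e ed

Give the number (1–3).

Key hex bytes 72 2a e5 is 3 bytes ≤ B = 4; zero-pad to 4 bytes: K' = 72 2a e5 00.
K' ⊕ ipad = 44 1c d3 36; K' ⊕ opad = 2e 76 b9 5c.
m1: inner = H(44 1c d3 36 d7 bf 2f) = 1d 11; tag = H(2e 76 b9 5c 1d 11) = 04e3
m2: inner = H(44 1c d3 36 eb 34 85) = 87 86; tag = H(2e 76 b9 5c 87 86) = 6e58 ← matches
m3: inner = H(44 1c d3 36 d2 3e ed) = d6 90; tag = H(2e 76 b9 5c d6 90) = bd62

2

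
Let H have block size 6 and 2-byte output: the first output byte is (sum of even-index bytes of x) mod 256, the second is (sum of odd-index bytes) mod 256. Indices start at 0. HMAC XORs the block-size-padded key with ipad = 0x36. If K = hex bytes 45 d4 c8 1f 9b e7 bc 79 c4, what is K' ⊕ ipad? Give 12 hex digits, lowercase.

Key hex bytes 45 d4 c8 1f 9b e7 bc 79 c4 is 9 bytes > B = 6, so hash it first: H(key) = 28 53, then zero-pad to 6 bytes: K' = 28 53 00 00 00 00.
XOR each byte with 0x36: 28⊕36=1e, 53⊕36=65, 00⊕36=36, 00⊕36=36, 00⊕36=36, 00⊕36=36.

1e6536363636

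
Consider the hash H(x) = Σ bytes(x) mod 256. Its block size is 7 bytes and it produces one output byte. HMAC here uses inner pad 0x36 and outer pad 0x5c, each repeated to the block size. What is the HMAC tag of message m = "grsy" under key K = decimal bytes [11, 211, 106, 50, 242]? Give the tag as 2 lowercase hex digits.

Key decimal bytes [11, 211, 106, 50, 242] = 0b d3 6a 32 f2 is 5 bytes ≤ B = 7; zero-pad to 7 bytes: K' = 0b d3 6a 32 f2 00 00.
K' ⊕ ipad = 3d e5 5c 04 c4 36 36.  K' ⊕ opad = 57 8f 36 6e ae 5c 5c.
Inner input = (K'⊕ipad) ∥ m = 3d e5 5c 04 c4 36 36 ∥ 67 72 73 79.
Inner hash: sum = 61+229+92+4+196+54+54+103+114+115+121 = 1143; mod 256 = 119 → 77.
Outer input = (K'⊕opad) ∥ inner = 57 8f 36 6e ae 5c 5c ∥ 77.
Outer hash (tag): sum = 87+143+54+110+174+92+92+119 = 871; mod 256 = 103 → 67.

67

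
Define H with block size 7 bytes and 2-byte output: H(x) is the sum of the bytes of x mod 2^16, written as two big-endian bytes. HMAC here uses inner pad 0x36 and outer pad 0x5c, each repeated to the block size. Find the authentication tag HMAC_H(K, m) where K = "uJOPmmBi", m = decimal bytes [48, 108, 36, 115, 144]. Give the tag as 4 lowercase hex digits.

Key "uJOPmmBi" = 75 4a 4f 50 6d 6d 42 69 is 8 bytes > B = 7, so hash it first: H(key) = 02 e3, then zero-pad to 7 bytes: K' = 02 e3 00 00 00 00 00.
K' ⊕ ipad = 34 d5 36 36 36 36 36.  K' ⊕ opad = 5e bf 5c 5c 5c 5c 5c.
Inner input = (K'⊕ipad) ∥ m = 34 d5 36 36 36 36 36 ∥ 30 6c 24 73 90.
Inner hash: sum = 52+213+54+54+54+54+54+48+108+36+115+144 = 986 → 03 da.
Outer input = (K'⊕opad) ∥ inner = 5e bf 5c 5c 5c 5c 5c ∥ 03 da.
Outer hash (tag): sum = 94+191+92+92+92+92+92+3+218 = 966 → 03 c6.

03c6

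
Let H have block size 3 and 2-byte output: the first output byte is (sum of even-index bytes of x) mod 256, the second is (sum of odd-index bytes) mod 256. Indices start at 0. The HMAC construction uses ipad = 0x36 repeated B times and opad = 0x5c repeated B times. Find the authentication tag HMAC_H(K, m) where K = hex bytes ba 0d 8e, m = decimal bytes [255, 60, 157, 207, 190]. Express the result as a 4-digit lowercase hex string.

4da0

Key hex bytes ba 0d 8e is exactly B = 3 bytes: K' = ba 0d 8e.
K' ⊕ ipad = 8c 3b b8.  K' ⊕ opad = e6 51 d2.
Inner input = (K'⊕ipad) ∥ m = 8c 3b b8 ∥ ff 3c 9d cf be.
Inner hash: even-index sum = 591 mod 256 = 79; odd-index sum = 661 mod 256 = 149 → 4f 95.
Outer input = (K'⊕opad) ∥ inner = e6 51 d2 ∥ 4f 95.
Outer hash (tag): even-index sum = 589 mod 256 = 77; odd-index sum = 160 mod 256 = 160 → 4d a0.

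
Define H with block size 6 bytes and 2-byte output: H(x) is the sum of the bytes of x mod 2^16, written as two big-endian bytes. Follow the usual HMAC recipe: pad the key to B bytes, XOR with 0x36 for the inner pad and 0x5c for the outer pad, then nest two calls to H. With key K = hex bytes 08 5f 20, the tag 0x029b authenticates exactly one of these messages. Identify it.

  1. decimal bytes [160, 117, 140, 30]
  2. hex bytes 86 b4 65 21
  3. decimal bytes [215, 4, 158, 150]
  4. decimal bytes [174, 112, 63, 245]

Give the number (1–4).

4

Key hex bytes 08 5f 20 is 3 bytes ≤ B = 6; zero-pad to 6 bytes: K' = 08 5f 20 00 00 00.
K' ⊕ ipad = 3e 69 16 36 36 36; K' ⊕ opad = 54 03 7c 5c 5c 5c.
m1: inner = H(3e 69 16 36 36 36 a0 75 8c 1e) = 03 1e; tag = H(54 03 7c 5c 5c 5c 03 1e) = 0208
m2: inner = H(3e 69 16 36 36 36 86 b4 65 21) = 03 1f; tag = H(54 03 7c 5c 5c 5c 03 1f) = 0209
m3: inner = H(3e 69 16 36 36 36 d7 04 9e 96) = 03 6e; tag = H(54 03 7c 5c 5c 5c 03 6e) = 0258
m4: inner = H(3e 69 16 36 36 36 ae 70 3f f5) = 03 b1; tag = H(54 03 7c 5c 5c 5c 03 b1) = 029b ← matches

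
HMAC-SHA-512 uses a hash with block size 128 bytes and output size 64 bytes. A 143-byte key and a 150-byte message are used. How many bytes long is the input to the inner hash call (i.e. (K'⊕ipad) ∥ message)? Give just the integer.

278

Key is 143 > 128 bytes, so it is hashed to 64 bytes then zero-padded to 128: |K'| = 128.
Inner input = (K'⊕ipad) ∥ m → 128 + 150 = 278 bytes.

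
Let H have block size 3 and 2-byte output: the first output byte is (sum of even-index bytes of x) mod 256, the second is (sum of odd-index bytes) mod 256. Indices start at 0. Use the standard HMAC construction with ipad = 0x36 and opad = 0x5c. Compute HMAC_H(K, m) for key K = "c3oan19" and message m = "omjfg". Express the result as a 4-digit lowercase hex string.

b4f1

Key "c3oan19" = 63 33 6f 61 6e 31 39 is 7 bytes > B = 3, so hash it first: H(key) = 79 c5, then zero-pad to 3 bytes: K' = 79 c5 00.
K' ⊕ ipad = 4f f3 36.  K' ⊕ opad = 25 99 5c.
Inner input = (K'⊕ipad) ∥ m = 4f f3 36 ∥ 6f 6d 6a 66 67.
Inner hash: even-index sum = 344 mod 256 = 88; odd-index sum = 563 mod 256 = 51 → 58 33.
Outer input = (K'⊕opad) ∥ inner = 25 99 5c ∥ 58 33.
Outer hash (tag): even-index sum = 180 mod 256 = 180; odd-index sum = 241 mod 256 = 241 → b4 f1.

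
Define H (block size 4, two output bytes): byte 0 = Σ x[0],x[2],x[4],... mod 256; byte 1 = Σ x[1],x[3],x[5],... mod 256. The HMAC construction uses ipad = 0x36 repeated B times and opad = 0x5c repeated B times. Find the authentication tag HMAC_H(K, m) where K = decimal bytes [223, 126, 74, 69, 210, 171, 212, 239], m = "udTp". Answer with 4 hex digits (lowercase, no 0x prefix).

e7d2

Key decimal bytes [223, 126, 74, 69, 210, 171, 212, 239] = df 7e 4a 45 d2 ab d4 ef is 8 bytes > B = 4, so hash it first: H(key) = cf 5d, then zero-pad to 4 bytes: K' = cf 5d 00 00.
K' ⊕ ipad = f9 6b 36 36.  K' ⊕ opad = 93 01 5c 5c.
Inner input = (K'⊕ipad) ∥ m = f9 6b 36 36 ∥ 75 64 54 70.
Inner hash: even-index sum = 504 mod 256 = 248; odd-index sum = 373 mod 256 = 117 → f8 75.
Outer input = (K'⊕opad) ∥ inner = 93 01 5c 5c ∥ f8 75.
Outer hash (tag): even-index sum = 487 mod 256 = 231; odd-index sum = 210 mod 256 = 210 → e7 d2.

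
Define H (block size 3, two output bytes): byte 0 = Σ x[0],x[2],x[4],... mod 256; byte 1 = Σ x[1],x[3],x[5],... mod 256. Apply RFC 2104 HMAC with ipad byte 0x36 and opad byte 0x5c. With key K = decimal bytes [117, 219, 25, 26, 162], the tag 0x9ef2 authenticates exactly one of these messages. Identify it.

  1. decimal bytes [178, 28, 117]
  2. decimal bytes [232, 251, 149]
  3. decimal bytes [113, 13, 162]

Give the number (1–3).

3

Key decimal bytes [117, 219, 25, 26, 162] = 75 db 19 1a a2 is 5 bytes > B = 3, so hash it first: H(key) = 30 f5, then zero-pad to 3 bytes: K' = 30 f5 00.
K' ⊕ ipad = 06 c3 36; K' ⊕ opad = 6c a9 5c.
m1: inner = H(06 c3 36 b2 1c 75) = 58 ea; tag = H(6c a9 5c 58 ea) = b201
m2: inner = H(06 c3 36 e8 fb 95) = 37 40; tag = H(6c a9 5c 37 40) = 08e0
m3: inner = H(06 c3 36 71 0d a2) = 49 d6; tag = H(6c a9 5c 49 d6) = 9ef2 ← matches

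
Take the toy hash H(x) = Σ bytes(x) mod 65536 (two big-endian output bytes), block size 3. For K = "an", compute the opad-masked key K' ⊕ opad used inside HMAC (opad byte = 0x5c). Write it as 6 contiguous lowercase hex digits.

Key "an" = 61 6e is 2 bytes ≤ B = 3; zero-pad to 3 bytes: K' = 61 6e 00.
XOR each byte with 0x5c: 61⊕5c=3d, 6e⊕5c=32, 00⊕5c=5c.

3d325c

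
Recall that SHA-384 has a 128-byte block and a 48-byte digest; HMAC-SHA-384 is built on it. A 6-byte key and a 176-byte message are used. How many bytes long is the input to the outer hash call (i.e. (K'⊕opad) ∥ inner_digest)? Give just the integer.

176

Key is 6 ≤ 128 bytes, zero-padded: |K'| = 128.
Outer input = (K'⊕opad) ∥ H(inner) → 128 + 48 = 176 bytes.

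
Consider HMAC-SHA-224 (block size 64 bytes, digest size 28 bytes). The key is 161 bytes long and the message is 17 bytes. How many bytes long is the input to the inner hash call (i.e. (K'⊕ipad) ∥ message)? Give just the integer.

81

Key is 161 > 64 bytes, so it is hashed to 28 bytes then zero-padded to 64: |K'| = 64.
Inner input = (K'⊕ipad) ∥ m → 64 + 17 = 81 bytes.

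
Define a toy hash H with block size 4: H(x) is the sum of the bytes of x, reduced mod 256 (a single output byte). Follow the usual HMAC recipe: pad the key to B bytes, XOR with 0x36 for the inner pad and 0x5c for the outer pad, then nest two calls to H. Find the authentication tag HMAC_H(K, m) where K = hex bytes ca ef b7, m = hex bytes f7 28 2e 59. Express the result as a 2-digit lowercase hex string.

c2

Key hex bytes ca ef b7 is 3 bytes ≤ B = 4; zero-pad to 4 bytes: K' = ca ef b7 00.
K' ⊕ ipad = fc d9 81 36.  K' ⊕ opad = 96 b3 eb 5c.
Inner input = (K'⊕ipad) ∥ m = fc d9 81 36 ∥ f7 28 2e 59.
Inner hash: sum = 252+217+129+54+247+40+46+89 = 1074; mod 256 = 50 → 32.
Outer input = (K'⊕opad) ∥ inner = 96 b3 eb 5c ∥ 32.
Outer hash (tag): sum = 150+179+235+92+50 = 706; mod 256 = 194 → c2.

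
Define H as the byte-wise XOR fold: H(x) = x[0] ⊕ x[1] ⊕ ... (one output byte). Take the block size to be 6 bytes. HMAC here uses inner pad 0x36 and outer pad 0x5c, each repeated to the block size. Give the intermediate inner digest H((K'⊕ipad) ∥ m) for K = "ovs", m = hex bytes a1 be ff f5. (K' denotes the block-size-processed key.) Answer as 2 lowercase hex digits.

Key "ovs" = 6f 76 73 is 3 bytes ≤ B = 6; zero-pad to 6 bytes: K' = 6f 76 73 00 00 00.
K' ⊕ ipad = 59 40 45 36 36 36.
Inner input = 59 40 45 36 36 36 ∥ a1 be ff f5.
Inner hash: XOR 59⊕40⊕45⊕36⊕36⊕36⊕a1⊕be⊕ff⊕f5 = 7f.

7f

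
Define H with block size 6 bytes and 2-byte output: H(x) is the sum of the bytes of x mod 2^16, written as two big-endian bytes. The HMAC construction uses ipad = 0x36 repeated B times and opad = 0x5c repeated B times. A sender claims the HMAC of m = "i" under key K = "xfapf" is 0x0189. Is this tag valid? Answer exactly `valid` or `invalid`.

valid

Key "xfapf" = 78 66 61 70 66 is 5 bytes ≤ B = 6; zero-pad to 6 bytes: K' = 78 66 61 70 66 00.
K' ⊕ ipad = 4e 50 57 46 50 36; K' ⊕ opad = 24 3a 3d 2c 3a 5c.
Inner hash: sum = 78+80+87+70+80+54+105 = 554 → 02 2a.
Outer hash (recomputed tag): sum = 36+58+61+44+58+92+2+42 = 393 → 01 89.
Recomputed tag = 0189; claimed = 0189 → match.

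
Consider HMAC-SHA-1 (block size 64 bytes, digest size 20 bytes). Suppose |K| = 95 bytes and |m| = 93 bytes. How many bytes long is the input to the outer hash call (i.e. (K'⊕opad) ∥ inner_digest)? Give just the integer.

84

Key is 95 > 64 bytes, so it is hashed to 20 bytes then zero-padded to 64: |K'| = 64.
Outer input = (K'⊕opad) ∥ H(inner) → 64 + 20 = 84 bytes.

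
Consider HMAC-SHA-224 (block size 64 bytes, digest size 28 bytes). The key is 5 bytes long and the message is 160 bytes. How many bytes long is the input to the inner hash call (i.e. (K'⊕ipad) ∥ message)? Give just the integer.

Key is 5 ≤ 64 bytes, zero-padded: |K'| = 64.
Inner input = (K'⊕ipad) ∥ m → 64 + 160 = 224 bytes.

224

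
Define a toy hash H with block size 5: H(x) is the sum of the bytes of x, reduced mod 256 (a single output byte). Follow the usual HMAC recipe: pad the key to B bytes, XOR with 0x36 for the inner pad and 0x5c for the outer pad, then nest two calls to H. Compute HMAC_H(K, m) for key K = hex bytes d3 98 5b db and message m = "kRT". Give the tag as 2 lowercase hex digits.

Key hex bytes d3 98 5b db is 4 bytes ≤ B = 5; zero-pad to 5 bytes: K' = d3 98 5b db 00.
K' ⊕ ipad = e5 ae 6d ed 36.  K' ⊕ opad = 8f c4 07 87 5c.
Inner input = (K'⊕ipad) ∥ m = e5 ae 6d ed 36 ∥ 6b 52 54.
Inner hash: sum = 229+174+109+237+54+107+82+84 = 1076; mod 256 = 52 → 34.
Outer input = (K'⊕opad) ∥ inner = 8f c4 07 87 5c ∥ 34.
Outer hash (tag): sum = 143+196+7+135+92+52 = 625; mod 256 = 113 → 71.

71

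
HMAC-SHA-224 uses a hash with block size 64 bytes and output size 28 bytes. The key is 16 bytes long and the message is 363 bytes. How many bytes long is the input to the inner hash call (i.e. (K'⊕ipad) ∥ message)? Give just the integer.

Key is 16 ≤ 64 bytes, zero-padded: |K'| = 64.
Inner input = (K'⊕ipad) ∥ m → 64 + 363 = 427 bytes.

427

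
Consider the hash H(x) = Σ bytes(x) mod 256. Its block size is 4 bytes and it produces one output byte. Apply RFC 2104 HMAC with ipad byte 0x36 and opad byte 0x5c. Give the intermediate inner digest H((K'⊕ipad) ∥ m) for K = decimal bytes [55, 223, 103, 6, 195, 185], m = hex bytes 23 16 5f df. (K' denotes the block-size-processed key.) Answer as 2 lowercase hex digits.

Key decimal bytes [55, 223, 103, 6, 195, 185] = 37 df 67 06 c3 b9 is 6 bytes > B = 4, so hash it first: H(key) = ff, then zero-pad to 4 bytes: K' = ff 00 00 00.
K' ⊕ ipad = c9 36 36 36.
Inner input = c9 36 36 36 ∥ 23 16 5f df.
Inner hash: sum = 201+54+54+54+35+22+95+223 = 738; mod 256 = 226 → e2.

e2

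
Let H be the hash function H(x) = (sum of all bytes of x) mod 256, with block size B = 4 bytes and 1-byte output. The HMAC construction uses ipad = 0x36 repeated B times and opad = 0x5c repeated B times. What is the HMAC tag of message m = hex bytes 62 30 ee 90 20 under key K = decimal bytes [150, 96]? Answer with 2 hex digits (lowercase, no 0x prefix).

Key decimal bytes [150, 96] = 96 60 is 2 bytes ≤ B = 4; zero-pad to 4 bytes: K' = 96 60 00 00.
K' ⊕ ipad = a0 56 36 36.  K' ⊕ opad = ca 3c 5c 5c.
Inner input = (K'⊕ipad) ∥ m = a0 56 36 36 ∥ 62 30 ee 90 20.
Inner hash: sum = 160+86+54+54+98+48+238+144+32 = 914; mod 256 = 146 → 92.
Outer input = (K'⊕opad) ∥ inner = ca 3c 5c 5c ∥ 92.
Outer hash (tag): sum = 202+60+92+92+146 = 592; mod 256 = 80 → 50.

50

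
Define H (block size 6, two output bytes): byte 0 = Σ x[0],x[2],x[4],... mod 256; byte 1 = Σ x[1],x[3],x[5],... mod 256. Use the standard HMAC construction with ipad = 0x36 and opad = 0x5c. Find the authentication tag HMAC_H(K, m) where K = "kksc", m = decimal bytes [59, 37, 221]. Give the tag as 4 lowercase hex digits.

Key "kksc" = 6b 6b 73 63 is 4 bytes ≤ B = 6; zero-pad to 6 bytes: K' = 6b 6b 73 63 00 00.
K' ⊕ ipad = 5d 5d 45 55 36 36.  K' ⊕ opad = 37 37 2f 3f 5c 5c.
Inner input = (K'⊕ipad) ∥ m = 5d 5d 45 55 36 36 ∥ 3b 25 dd.
Inner hash: even-index sum = 496 mod 256 = 240; odd-index sum = 269 mod 256 = 13 → f0 0d.
Outer input = (K'⊕opad) ∥ inner = 37 37 2f 3f 5c 5c ∥ f0 0d.
Outer hash (tag): even-index sum = 434 mod 256 = 178; odd-index sum = 223 mod 256 = 223 → b2 df.

b2df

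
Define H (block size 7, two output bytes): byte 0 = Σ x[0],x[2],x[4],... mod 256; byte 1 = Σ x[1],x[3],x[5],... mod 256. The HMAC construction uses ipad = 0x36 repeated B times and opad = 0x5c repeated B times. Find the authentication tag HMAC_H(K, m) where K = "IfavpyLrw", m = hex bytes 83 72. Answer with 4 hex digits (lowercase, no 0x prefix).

Key "IfavpyLrw" = 49 66 61 76 70 79 4c 72 77 is 9 bytes > B = 7, so hash it first: H(key) = dd c7, then zero-pad to 7 bytes: K' = dd c7 00 00 00 00 00.
K' ⊕ ipad = eb f1 36 36 36 36 36.  K' ⊕ opad = 81 9b 5c 5c 5c 5c 5c.
Inner input = (K'⊕ipad) ∥ m = eb f1 36 36 36 36 36 ∥ 83 72.
Inner hash: even-index sum = 511 mod 256 = 255; odd-index sum = 480 mod 256 = 224 → ff e0.
Outer input = (K'⊕opad) ∥ inner = 81 9b 5c 5c 5c 5c 5c ∥ ff e0.
Outer hash (tag): even-index sum = 629 mod 256 = 117; odd-index sum = 594 mod 256 = 82 → 75 52.

7552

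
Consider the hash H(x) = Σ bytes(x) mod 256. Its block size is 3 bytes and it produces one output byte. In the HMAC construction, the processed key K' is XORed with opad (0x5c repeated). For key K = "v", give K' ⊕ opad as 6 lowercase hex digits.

Key "v" = 76 is 1 byte ≤ B = 3; zero-pad to 3 bytes: K' = 76 00 00.
XOR each byte with 0x5c: 76⊕5c=2a, 00⊕5c=5c, 00⊕5c=5c.

2a5c5c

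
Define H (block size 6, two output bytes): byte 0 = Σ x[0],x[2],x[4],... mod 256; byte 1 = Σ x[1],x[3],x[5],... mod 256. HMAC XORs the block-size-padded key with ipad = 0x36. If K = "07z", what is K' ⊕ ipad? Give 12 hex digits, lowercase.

Key "07z" = 30 37 7a is 3 bytes ≤ B = 6; zero-pad to 6 bytes: K' = 30 37 7a 00 00 00.
XOR each byte with 0x36: 30⊕36=06, 37⊕36=01, 7a⊕36=4c, 00⊕36=36, 00⊕36=36, 00⊕36=36.

06014c363636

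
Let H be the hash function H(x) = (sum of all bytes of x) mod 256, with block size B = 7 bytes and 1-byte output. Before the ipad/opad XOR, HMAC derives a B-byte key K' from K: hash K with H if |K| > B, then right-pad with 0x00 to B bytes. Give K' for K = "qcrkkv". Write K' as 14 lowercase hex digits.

Key "qcrkkv" = 71 63 72 6b 6b 76 is 6 bytes ≤ B = 7; zero-pad to 7 bytes: K' = 71 63 72 6b 6b 76 00.

7163726b6b7600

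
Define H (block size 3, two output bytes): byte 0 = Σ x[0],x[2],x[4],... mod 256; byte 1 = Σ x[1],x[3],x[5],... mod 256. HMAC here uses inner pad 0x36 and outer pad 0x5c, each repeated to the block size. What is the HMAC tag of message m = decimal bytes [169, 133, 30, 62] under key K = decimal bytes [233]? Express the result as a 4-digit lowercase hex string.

Key decimal bytes [233] = e9 is 1 byte ≤ B = 3; zero-pad to 3 bytes: K' = e9 00 00.
K' ⊕ ipad = df 36 36.  K' ⊕ opad = b5 5c 5c.
Inner input = (K'⊕ipad) ∥ m = df 36 36 ∥ a9 85 1e 3e.
Inner hash: even-index sum = 472 mod 256 = 216; odd-index sum = 253 mod 256 = 253 → d8 fd.
Outer input = (K'⊕opad) ∥ inner = b5 5c 5c ∥ d8 fd.
Outer hash (tag): even-index sum = 526 mod 256 = 14; odd-index sum = 308 mod 256 = 52 → 0e 34.

0e34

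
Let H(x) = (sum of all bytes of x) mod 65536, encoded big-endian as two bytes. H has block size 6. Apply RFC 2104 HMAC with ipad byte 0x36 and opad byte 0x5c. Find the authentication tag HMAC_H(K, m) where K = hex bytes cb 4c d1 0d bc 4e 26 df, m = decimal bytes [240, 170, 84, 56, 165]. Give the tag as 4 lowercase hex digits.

Key hex bytes cb 4c d1 0d bc 4e 26 df is 8 bytes > B = 6, so hash it first: H(key) = 04 04, then zero-pad to 6 bytes: K' = 04 04 00 00 00 00.
K' ⊕ ipad = 32 32 36 36 36 36.  K' ⊕ opad = 58 58 5c 5c 5c 5c.
Inner input = (K'⊕ipad) ∥ m = 32 32 36 36 36 36 ∥ f0 aa 54 38 a5.
Inner hash: sum = 50+50+54+54+54+54+240+170+84+56+165 = 1031 → 04 07.
Outer input = (K'⊕opad) ∥ inner = 58 58 5c 5c 5c 5c ∥ 04 07.
Outer hash (tag): sum = 88+88+92+92+92+92+4+7 = 555 → 02 2b.

022b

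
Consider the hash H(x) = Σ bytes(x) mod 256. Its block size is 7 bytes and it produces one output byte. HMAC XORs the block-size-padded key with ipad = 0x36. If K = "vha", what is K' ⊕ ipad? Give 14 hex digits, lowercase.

405e5736363636

Key "vha" = 76 68 61 is 3 bytes ≤ B = 7; zero-pad to 7 bytes: K' = 76 68 61 00 00 00 00.
XOR each byte with 0x36: 76⊕36=40, 68⊕36=5e, 61⊕36=57, 00⊕36=36, 00⊕36=36, 00⊕36=36, 00⊕36=36.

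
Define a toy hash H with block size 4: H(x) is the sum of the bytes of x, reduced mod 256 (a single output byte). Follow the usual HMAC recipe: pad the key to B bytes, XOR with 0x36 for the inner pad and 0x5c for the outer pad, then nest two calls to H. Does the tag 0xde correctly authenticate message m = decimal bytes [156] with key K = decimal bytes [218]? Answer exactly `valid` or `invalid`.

Key decimal bytes [218] = da is 1 byte ≤ B = 4; zero-pad to 4 bytes: K' = da 00 00 00.
K' ⊕ ipad = ec 36 36 36; K' ⊕ opad = 86 5c 5c 5c.
Inner hash: sum = 236+54+54+54+156 = 554; mod 256 = 42 → 2a.
Outer hash (recomputed tag): sum = 134+92+92+92+42 = 452; mod 256 = 196 → c4.
Recomputed tag = c4; claimed = de → mismatch.

invalid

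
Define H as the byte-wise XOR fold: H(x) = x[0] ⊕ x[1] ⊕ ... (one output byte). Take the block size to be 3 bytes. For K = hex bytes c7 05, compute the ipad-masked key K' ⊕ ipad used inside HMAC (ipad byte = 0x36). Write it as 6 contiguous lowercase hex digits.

f13336

Key hex bytes c7 05 is 2 bytes ≤ B = 3; zero-pad to 3 bytes: K' = c7 05 00.
XOR each byte with 0x36: c7⊕36=f1, 05⊕36=33, 00⊕36=36.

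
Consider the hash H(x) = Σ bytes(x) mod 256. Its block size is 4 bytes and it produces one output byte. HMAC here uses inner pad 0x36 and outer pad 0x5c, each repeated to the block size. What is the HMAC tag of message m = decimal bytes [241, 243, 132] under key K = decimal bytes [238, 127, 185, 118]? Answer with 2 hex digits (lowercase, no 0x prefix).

3c

Key decimal bytes [238, 127, 185, 118] = ee 7f b9 76 is exactly B = 4 bytes: K' = ee 7f b9 76.
K' ⊕ ipad = d8 49 8f 40.  K' ⊕ opad = b2 23 e5 2a.
Inner input = (K'⊕ipad) ∥ m = d8 49 8f 40 ∥ f1 f3 84.
Inner hash: sum = 216+73+143+64+241+243+132 = 1112; mod 256 = 88 → 58.
Outer input = (K'⊕opad) ∥ inner = b2 23 e5 2a ∥ 58.
Outer hash (tag): sum = 178+35+229+42+88 = 572; mod 256 = 60 → 3c.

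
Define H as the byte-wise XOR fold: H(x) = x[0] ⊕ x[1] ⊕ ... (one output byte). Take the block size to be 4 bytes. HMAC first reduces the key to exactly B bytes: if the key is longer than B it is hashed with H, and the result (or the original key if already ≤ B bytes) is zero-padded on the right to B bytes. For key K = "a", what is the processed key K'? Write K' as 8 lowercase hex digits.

Key "a" = 61 is 1 byte ≤ B = 4; zero-pad to 4 bytes: K' = 61 00 00 00.

61000000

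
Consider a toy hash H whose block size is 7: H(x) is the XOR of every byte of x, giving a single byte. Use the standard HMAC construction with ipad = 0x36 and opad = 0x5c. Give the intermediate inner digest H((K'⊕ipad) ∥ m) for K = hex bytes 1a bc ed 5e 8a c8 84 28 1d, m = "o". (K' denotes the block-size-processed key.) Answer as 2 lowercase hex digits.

Key hex bytes 1a bc ed 5e 8a c8 84 28 1d is 9 bytes > B = 7, so hash it first: H(key) = e6, then zero-pad to 7 bytes: K' = e6 00 00 00 00 00 00.
K' ⊕ ipad = d0 36 36 36 36 36 36.
Inner input = d0 36 36 36 36 36 36 ∥ 6f.
Inner hash: XOR d0⊕36⊕36⊕36⊕36⊕36⊕36⊕6f = bf.

bf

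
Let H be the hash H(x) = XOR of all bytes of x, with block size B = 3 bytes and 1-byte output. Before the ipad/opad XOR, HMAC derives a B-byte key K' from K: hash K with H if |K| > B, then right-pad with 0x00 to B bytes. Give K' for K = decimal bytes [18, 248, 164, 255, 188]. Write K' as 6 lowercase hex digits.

0d0000

|K| = 5 > B = 3, so first hash the key.
H(K): XOR 12⊕f8⊕a4⊕ff⊕bc = 0d.
Zero-pad H(K) = 0d to 3 bytes: K' = 0d 00 00.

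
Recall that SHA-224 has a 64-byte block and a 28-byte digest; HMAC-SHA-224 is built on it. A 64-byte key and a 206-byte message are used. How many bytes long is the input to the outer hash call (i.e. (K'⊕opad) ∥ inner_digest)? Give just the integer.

Key is 64 ≤ 64 bytes, zero-padded: |K'| = 64.
Outer input = (K'⊕opad) ∥ H(inner) → 64 + 28 = 92 bytes.

92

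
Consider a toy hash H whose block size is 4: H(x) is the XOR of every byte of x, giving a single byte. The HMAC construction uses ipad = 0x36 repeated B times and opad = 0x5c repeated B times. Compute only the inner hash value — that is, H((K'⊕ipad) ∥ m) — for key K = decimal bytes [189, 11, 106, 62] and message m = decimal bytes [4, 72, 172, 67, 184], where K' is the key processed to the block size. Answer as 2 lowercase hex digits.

Key decimal bytes [189, 11, 106, 62] = bd 0b 6a 3e is exactly B = 4 bytes: K' = bd 0b 6a 3e.
K' ⊕ ipad = 8b 3d 5c 08.
Inner input = 8b 3d 5c 08 ∥ 04 48 ac 43 b8.
Inner hash: XOR 8b⊕3d⊕5c⊕08⊕04⊕48⊕ac⊕43⊕b8 = f9.

f9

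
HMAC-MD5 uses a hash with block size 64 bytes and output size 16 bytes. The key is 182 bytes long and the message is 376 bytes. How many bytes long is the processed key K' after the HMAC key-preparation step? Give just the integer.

Key is 182 > 64 bytes, so it is hashed to 16 bytes then zero-padded to 64: |K'| = 64.

64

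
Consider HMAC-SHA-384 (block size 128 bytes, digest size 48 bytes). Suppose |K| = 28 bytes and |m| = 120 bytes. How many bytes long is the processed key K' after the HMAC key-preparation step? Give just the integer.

Key is 28 ≤ 128 bytes, zero-padded: |K'| = 128.

128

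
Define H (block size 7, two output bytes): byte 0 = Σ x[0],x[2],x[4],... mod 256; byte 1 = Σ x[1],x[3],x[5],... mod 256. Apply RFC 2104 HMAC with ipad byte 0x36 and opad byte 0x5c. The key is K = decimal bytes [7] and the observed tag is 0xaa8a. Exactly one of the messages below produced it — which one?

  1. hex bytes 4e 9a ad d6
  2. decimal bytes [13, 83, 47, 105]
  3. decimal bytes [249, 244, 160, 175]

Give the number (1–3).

3

Key decimal bytes [7] = 07 is 1 byte ≤ B = 7; zero-pad to 7 bytes: K' = 07 00 00 00 00 00 00.
K' ⊕ ipad = 31 36 36 36 36 36 36; K' ⊕ opad = 5b 5c 5c 5c 5c 5c 5c.
m1: inner = H(31 36 36 36 36 36 36 4e 9a ad d6) = 43 9d; tag = H(5b 5c 5c 5c 5c 5c 5c 43 9d) = 0c57
m2: inner = H(31 36 36 36 36 36 36 0d 53 2f 69) = 8f de; tag = H(5b 5c 5c 5c 5c 5c 5c 8f de) = 4da3
m3: inner = H(31 36 36 36 36 36 36 f9 f4 a0 af) = 76 3b; tag = H(5b 5c 5c 5c 5c 5c 5c 76 3b) = aa8a ← matches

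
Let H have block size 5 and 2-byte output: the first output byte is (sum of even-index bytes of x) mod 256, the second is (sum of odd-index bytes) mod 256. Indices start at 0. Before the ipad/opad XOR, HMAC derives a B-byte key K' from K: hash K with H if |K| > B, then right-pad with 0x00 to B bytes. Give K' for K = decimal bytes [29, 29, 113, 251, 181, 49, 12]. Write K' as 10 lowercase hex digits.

4f49000000

|K| = 7 > B = 5, so first hash the key.
H(K): even-index sum = 335 mod 256 = 79; odd-index sum = 329 mod 256 = 73 → 4f 49.
Zero-pad H(K) = 4f 49 to 5 bytes: K' = 4f 49 00 00 00.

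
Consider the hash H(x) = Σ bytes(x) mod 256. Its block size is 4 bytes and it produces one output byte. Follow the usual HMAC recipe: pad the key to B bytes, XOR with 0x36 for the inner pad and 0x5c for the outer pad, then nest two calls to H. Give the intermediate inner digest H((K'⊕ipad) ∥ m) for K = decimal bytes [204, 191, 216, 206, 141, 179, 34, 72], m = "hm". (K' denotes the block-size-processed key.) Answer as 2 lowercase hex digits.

64

Key decimal bytes [204, 191, 216, 206, 141, 179, 34, 72] = cc bf d8 ce 8d b3 22 48 is 8 bytes > B = 4, so hash it first: H(key) = db, then zero-pad to 4 bytes: K' = db 00 00 00.
K' ⊕ ipad = ed 36 36 36.
Inner input = ed 36 36 36 ∥ 68 6d.
Inner hash: sum = 237+54+54+54+104+109 = 612; mod 256 = 100 → 64.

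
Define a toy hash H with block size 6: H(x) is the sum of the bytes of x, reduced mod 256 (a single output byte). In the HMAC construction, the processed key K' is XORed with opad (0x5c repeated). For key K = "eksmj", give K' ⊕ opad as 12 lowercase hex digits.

Key "eksmj" = 65 6b 73 6d 6a is 5 bytes ≤ B = 6; zero-pad to 6 bytes: K' = 65 6b 73 6d 6a 00.
XOR each byte with 0x5c: 65⊕5c=39, 6b⊕5c=37, 73⊕5c=2f, 6d⊕5c=31, 6a⊕5c=36, 00⊕5c=5c.

39372f31365c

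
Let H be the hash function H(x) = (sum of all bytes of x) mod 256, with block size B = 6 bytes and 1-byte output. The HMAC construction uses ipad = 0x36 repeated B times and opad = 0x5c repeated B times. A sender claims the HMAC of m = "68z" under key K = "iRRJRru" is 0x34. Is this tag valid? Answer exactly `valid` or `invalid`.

valid

Key "iRRJRru" = 69 52 52 4a 52 72 75 is 7 bytes > B = 6, so hash it first: H(key) = 90, then zero-pad to 6 bytes: K' = 90 00 00 00 00 00.
K' ⊕ ipad = a6 36 36 36 36 36; K' ⊕ opad = cc 5c 5c 5c 5c 5c.
Inner hash: sum = 166+54+54+54+54+54+54+56+122 = 668; mod 256 = 156 → 9c.
Outer hash (recomputed tag): sum = 204+92+92+92+92+92+156 = 820; mod 256 = 52 → 34.
Recomputed tag = 34; claimed = 34 → match.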